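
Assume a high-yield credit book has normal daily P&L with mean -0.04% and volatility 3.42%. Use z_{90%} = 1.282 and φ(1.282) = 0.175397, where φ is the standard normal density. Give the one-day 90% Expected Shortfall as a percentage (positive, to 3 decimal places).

6.039%

Tail multiplier: φ(z)/(1−α) = 0.175397 / 0.1 = 1.754.
ES = −(-0.04%) + 3.42% × 1.754 = 6.039%.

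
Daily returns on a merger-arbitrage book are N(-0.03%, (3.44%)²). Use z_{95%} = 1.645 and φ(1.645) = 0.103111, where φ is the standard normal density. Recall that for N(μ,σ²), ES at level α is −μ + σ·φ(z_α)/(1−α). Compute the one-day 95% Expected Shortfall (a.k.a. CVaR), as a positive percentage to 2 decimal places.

Tail multiplier: φ(z)/(1−α) = 0.103111 / 0.05 = 2.062.
ES = −(-0.03%) + 3.44% × 2.062 = 7.123%.

7.12%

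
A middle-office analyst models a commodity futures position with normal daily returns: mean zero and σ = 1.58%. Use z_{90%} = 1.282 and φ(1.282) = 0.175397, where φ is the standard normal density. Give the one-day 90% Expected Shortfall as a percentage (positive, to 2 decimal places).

2.77%

Tail multiplier: φ(z)/(1−α) = 0.175397 / 0.1 = 1.754.
ES = 1.58% × 1.754 = 2.771%.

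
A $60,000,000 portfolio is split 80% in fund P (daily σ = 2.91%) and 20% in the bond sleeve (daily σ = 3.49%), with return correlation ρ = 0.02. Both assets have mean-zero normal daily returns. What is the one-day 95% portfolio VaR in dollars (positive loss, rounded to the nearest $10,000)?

σ_p² = 0.8²·2.91² + 0.2²·3.49² + 2·0.02·0.8·0.2·2.91·3.49 = 5.9718 (%²).
σ_p = √5.9718 = 2.444%.
At 95%, z = 1.645.
VaR = 1.645 × 2.444% = 4.020%; on $60,000,000 that is $2,412,000.

$2,410,000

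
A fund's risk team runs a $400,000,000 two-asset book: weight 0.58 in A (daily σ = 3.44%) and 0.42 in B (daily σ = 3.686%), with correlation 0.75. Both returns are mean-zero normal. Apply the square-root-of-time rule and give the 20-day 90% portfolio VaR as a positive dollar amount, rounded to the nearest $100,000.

σ_p = √(0.58²·3.44² + 0.42²·3.686² + 2·0.75·0.58·0.42·3.44·3.686) = 3.318%.
σ_{20d} = 3.318% × √20 = 14.839%.
z(90%) = 1.282.
VaR = 1.282 × 14.839% = 19.024%; on $400,000,000 that is $76,096,000.

$76,100,000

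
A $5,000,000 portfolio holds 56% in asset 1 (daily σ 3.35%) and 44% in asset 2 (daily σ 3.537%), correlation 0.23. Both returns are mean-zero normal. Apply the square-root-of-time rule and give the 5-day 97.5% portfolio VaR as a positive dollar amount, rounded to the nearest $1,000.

$591,000

σ_p = √(0.56²·3.35² + 0.44²·3.537² + 2·0.23·0.56·0.44·3.35·3.537) = 2.699%.
σ_{5d} = 2.699% × √5 = 6.035%.
z(97.5%) = 1.960.
VaR = 1.960 × 6.035% = 11.829%; on $5,000,000 that is $591,450.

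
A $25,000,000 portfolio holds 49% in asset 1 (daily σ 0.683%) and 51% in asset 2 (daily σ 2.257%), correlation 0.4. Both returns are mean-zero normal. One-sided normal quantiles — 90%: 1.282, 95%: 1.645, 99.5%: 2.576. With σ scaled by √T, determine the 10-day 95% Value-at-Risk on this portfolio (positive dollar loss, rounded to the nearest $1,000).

$1,718,000

σ_p = √(0.49²·0.683² + 0.51²·2.257² + 2·0.4·0.49·0.51·0.683·2.257) = 1.321%.
σ_{10d} = 1.321% × √10 = 4.177%.
VaR = 1.645 × 4.177% = 6.871%; on $25,000,000 that is $1,717,750.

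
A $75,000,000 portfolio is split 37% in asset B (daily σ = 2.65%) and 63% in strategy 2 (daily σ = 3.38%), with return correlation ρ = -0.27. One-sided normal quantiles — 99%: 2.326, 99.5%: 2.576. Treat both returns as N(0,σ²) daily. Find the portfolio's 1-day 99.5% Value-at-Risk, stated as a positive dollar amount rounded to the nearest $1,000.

$4,038,000

σ_p² = 0.37²·2.65² + 0.63²·3.38² + 2·-0.27·0.37·0.63·2.65·3.38 = 4.3683 (%²).
σ_p = √4.3683 = 2.090%.
VaR = 2.576 × 2.090% = 5.384%; on $75,000,000 that is $4,038,000.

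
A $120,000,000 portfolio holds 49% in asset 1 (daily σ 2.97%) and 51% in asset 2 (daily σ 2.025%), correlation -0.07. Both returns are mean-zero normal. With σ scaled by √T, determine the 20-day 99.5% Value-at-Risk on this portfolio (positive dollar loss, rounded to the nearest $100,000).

σ_p = √(0.49²·2.97² + 0.51²·2.025² + 2·-0.07·0.49·0.51·2.97·2.025) = 1.725%.
σ_{20d} = 1.725% × √20 = 7.714%.
z(99.5%) = 2.576.
VaR = 2.576 × 7.714% = 19.871%; on $120,000,000 that is $23,845,200.

$23,800,000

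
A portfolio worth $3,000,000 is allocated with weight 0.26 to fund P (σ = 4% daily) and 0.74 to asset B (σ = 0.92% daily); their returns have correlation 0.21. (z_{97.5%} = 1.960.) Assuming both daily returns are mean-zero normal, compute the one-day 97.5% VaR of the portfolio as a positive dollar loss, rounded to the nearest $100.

σ_p² = 0.26²·4² + 0.74²·0.92² + 2·0.21·0.26·0.74·4·0.92 = 1.8425 (%²).
σ_p = √1.8425 = 1.357%.
VaR = 1.960 × 1.357% = 2.660%; on $3,000,000 that is $79,800.

$79,800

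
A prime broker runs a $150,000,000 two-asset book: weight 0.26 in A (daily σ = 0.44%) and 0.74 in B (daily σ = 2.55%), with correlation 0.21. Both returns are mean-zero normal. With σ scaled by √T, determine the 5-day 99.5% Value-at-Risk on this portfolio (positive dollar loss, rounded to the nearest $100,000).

$16,500,000

σ_p = √(0.26²·0.44² + 0.74²·2.55² + 2·0.21·0.26·0.74·0.44·2.55) = 1.914%.
σ_{5d} = 1.914% × √5 = 4.280%.
z(99.5%) = 2.576.
VaR = 2.576 × 4.280% = 11.025%; on $150,000,000 that is $16,537,500.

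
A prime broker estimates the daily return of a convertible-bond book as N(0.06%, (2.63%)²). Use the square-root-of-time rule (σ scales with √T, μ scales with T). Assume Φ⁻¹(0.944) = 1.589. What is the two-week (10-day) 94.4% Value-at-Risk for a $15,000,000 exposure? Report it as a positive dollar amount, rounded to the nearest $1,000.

$1,892,000

σ_{10d} = 2.63% × √10 = 8.317%; μ_{10d} = 10 × 0.06% = 0.600%.
VaR = −(0.600%) + 1.589 × 8.317% = 12.616%.
On $15,000,000: 0.12616 × $15,000,000 = $1,892,400.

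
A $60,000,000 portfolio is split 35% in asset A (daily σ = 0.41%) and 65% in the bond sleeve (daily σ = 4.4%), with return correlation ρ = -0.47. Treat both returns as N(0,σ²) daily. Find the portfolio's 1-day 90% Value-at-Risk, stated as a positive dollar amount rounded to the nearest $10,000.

σ_p² = 0.35²·0.41² + 0.65²·4.4² + 2·-0.47·0.35·0.65·0.41·4.4 = 7.8144 (%²).
σ_p = √7.8144 = 2.795%.
At 90%, z = 1.282.
VaR = 1.282 × 2.795% = 3.583%; on $60,000,000 that is $2,149,800.

$2,150,000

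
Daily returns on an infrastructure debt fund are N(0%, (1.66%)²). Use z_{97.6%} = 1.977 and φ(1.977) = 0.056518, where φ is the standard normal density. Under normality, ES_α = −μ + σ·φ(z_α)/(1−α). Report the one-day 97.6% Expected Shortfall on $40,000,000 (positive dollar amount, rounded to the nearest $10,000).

Tail multiplier: φ(z)/(1−α) = 0.056518 / 0.024 = 2.355.
ES = 1.66% × 2.355 = 3.909%.
On $40,000,000: 0.03909 × $40,000,000 = $1,563,600.

$1,560,000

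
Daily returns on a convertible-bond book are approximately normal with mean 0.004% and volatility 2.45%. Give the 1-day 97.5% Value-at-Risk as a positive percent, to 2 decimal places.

At 97.5% one-sided, z = 1.960.
VaR = −μ + z·σ = −(0.004%) + 1.960 × 2.45% = 4.798%.

4.80%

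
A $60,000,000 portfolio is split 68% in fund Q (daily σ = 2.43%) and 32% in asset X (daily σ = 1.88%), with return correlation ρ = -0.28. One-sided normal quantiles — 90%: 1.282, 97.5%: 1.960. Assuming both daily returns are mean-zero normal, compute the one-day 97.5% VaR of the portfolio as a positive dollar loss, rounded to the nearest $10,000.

$1,870,000

σ_p² = 0.68²·2.43² + 0.32²·1.88² + 2·-0.28·0.68·0.32·2.43·1.88 = 2.5357 (%²).
σ_p = √2.5357 = 1.592%.
VaR = 1.960 × 1.592% = 3.120%; on $60,000,000 that is $1,872,000.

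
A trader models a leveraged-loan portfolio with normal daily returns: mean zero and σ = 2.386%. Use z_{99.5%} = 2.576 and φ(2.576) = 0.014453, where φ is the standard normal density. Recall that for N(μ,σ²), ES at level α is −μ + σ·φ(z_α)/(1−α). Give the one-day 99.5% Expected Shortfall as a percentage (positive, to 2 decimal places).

Tail multiplier: φ(z)/(1−α) = 0.014453 / 0.005 = 2.891.
ES = 2.386% × 2.891 = 6.898%.

6.90%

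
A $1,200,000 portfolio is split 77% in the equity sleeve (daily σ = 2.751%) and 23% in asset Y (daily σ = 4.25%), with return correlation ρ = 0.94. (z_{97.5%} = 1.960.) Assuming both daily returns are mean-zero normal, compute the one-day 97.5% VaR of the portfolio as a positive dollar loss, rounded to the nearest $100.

σ_p² = 0.77²·2.751² + 0.23²·4.25² + 2·0.94·0.77·0.23·2.751·4.25 = 9.3353 (%²).
σ_p = √9.3353 = 3.055%.
VaR = 1.960 × 3.055% = 5.988%; on $1,200,000 that is $71,856.

$71,900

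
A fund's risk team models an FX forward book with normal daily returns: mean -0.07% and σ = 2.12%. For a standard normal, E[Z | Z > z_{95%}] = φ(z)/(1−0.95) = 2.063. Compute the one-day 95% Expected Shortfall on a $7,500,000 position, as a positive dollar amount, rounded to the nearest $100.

ES = −(-0.07%) + 2.12% × 2.063 = 4.444%.
On $7,500,000: 0.04444 × $7,500,000 = $333,300.

$333,300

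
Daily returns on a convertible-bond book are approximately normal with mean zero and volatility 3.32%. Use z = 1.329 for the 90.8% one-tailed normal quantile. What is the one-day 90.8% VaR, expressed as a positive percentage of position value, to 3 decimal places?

4.412%

VaR = z·σ = 1.329 × 3.32% = 4.412%.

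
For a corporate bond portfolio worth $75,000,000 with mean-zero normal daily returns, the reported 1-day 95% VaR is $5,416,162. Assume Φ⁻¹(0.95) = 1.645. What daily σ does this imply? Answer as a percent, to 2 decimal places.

4.39%

VaR as a fraction: $5,416,162 / $75,000,000 = 7.222%.
σ = VaR / z = 7.222% / 1.645 = 4.390%.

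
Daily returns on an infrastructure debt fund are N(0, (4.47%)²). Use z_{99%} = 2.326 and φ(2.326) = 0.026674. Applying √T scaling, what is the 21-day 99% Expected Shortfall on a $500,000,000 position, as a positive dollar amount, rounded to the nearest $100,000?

σ_{21d} = 4.47% × √21 = 20.484%.
ES multiplier = φ(z)/(1−α) = 0.026674/0.01 = 2.667.
ES = 20.484% × 2.667 = 54.631%; on $500,000,000: $273,155,000.

$273,200,000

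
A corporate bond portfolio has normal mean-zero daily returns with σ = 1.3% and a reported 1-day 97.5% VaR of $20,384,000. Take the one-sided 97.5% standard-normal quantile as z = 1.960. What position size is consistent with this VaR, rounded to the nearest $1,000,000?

$800,000,000

VaR as a fraction of value: z·σ = 1.960 × 1.3% = 2.548%.
Position = $20,384,000 / 0.02548 = $800,000,000.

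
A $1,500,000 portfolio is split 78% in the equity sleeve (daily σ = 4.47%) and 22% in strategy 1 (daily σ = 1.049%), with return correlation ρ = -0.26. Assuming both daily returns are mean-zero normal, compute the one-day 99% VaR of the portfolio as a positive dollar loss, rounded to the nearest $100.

$119,800

σ_p² = 0.78²·4.47² + 0.22²·1.049² + 2·-0.26·0.78·0.22·4.47·1.049 = 11.7912 (%²).
σ_p = √11.7912 = 3.434%.
At 99%, z = 2.326.
VaR = 2.326 × 3.434% = 7.987%; on $1,500,000 that is $119,805.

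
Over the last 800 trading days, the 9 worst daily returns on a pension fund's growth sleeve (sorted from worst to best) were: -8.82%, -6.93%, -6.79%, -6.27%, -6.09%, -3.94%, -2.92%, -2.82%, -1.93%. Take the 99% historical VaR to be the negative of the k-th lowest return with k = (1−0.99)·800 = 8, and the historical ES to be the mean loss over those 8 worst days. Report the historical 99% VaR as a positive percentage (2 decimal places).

2.82%

k = 8; the 8th lowest return is -2.82%, so VaR = 2.82%.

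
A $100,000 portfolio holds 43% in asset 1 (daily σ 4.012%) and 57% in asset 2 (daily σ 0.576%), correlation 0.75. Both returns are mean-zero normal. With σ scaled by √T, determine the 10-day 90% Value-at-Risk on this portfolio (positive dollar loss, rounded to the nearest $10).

σ_p = √(0.43²·4.012² + 0.57²·0.576² + 2·0.75·0.43·0.57·4.012·0.576) = 1.983%.
σ_{10d} = 1.983% × √10 = 6.271%.
z(90%) = 1.282.
VaR = 1.282 × 6.271% = 8.039%; on $100,000 that is $8,039.

$8,040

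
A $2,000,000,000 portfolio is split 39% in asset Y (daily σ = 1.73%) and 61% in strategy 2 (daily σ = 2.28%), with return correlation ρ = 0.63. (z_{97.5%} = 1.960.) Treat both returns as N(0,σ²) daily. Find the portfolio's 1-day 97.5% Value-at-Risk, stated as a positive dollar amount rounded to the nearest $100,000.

σ_p² = 0.39²·1.73² + 0.61²·2.28² + 2·0.63·0.39·0.61·1.73·2.28 = 3.5719 (%²).
σ_p = √3.5719 = 1.890%.
VaR = 1.960 × 1.890% = 3.704%; on $2,000,000,000 that is $74,080,000.

$74,100,000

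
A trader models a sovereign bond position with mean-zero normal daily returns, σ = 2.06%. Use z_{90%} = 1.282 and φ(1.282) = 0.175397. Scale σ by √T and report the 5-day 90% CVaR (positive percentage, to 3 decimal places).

σ_{5d} = 2.06% × √5 = 4.606%.
ES multiplier = φ(z)/(1−α) = 0.175397/0.1 = 1.754.
ES = 4.606% × 1.754 = 8.079%.

8.079%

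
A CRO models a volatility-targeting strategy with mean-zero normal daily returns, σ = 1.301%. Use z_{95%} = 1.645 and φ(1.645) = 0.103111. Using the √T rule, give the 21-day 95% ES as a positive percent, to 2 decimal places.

σ_{21d} = 1.301% × √21 = 5.962%.
ES multiplier = φ(z)/(1−α) = 0.103111/0.05 = 2.062.
ES = 5.962% × 2.062 = 12.294%.

12.29%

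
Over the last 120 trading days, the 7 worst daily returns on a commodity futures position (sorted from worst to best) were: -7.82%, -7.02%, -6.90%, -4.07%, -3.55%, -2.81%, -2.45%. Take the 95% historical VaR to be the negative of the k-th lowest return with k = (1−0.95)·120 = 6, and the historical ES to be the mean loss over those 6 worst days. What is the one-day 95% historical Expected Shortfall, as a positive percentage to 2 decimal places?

5.36%

The 6 worst returns sum to -32.17%.
ES = −(-32.17%) / 6 = 5.3616…% ≈ 5.36%.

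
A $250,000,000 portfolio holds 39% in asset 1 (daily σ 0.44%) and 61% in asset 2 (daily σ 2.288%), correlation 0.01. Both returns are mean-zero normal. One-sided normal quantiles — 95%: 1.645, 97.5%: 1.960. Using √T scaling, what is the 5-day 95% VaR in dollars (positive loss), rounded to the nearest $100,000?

σ_p = √(0.39²·0.44² + 0.61²·2.288² + 2·0.01·0.39·0.61·0.44·2.288) = 1.408%.
σ_{5d} = 1.408% × √5 = 3.148%.
VaR = 1.645 × 3.148% = 5.178%; on $250,000,000 that is $12,945,000.

$12,900,000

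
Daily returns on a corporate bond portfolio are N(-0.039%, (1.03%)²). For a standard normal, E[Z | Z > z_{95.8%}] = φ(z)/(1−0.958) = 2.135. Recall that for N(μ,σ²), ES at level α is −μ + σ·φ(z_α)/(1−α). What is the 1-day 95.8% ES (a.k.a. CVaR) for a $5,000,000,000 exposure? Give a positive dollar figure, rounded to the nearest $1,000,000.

$112,000,000

ES = −(-0.039%) + 1.03% × 2.135 = 2.238%.
On $5,000,000,000: 0.02238 × $5,000,000,000 = $111,900,000.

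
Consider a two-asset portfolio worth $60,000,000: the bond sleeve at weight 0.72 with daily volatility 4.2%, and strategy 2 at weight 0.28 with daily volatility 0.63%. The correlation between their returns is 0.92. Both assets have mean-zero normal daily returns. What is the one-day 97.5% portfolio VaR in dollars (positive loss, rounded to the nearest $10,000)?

σ_p² = 0.72²·4.2² + 0.28²·0.63² + 2·0.92·0.72·0.28·4.2·0.63 = 10.1572 (%²).
σ_p = √10.1572 = 3.187%.
At 97.5%, z = 1.960.
VaR = 1.960 × 3.187% = 6.247%; on $60,000,000 that is $3,748,200.

$3,750,000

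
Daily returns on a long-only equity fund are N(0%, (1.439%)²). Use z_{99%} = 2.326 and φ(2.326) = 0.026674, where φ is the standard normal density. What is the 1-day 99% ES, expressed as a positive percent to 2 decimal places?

3.84%

Tail multiplier: φ(z)/(1−α) = 0.026674 / 0.01 = 2.667.
ES = 1.439% × 2.667 = 3.838%.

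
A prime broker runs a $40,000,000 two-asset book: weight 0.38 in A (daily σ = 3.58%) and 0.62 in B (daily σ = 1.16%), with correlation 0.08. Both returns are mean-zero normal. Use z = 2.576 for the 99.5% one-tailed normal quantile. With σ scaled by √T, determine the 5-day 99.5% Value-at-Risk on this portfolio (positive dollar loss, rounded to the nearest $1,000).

σ_p = √(0.38²·3.58² + 0.62²·1.16² + 2·0.08·0.38·0.62·3.58·1.16) = 1.589%.
σ_{5d} = 1.589% × √5 = 3.553%.
VaR = 2.576 × 3.553% = 9.153%; on $40,000,000 that is $3,661,200.

$3,661,000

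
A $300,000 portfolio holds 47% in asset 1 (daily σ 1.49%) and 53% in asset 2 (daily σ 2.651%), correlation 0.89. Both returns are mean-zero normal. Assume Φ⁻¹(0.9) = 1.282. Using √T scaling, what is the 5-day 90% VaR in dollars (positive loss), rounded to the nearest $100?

σ_p = √(0.47²·1.49² + 0.53²·2.651² + 2·0.89·0.47·0.53·1.49·2.651) = 2.053%.
σ_{5d} = 2.053% × √5 = 4.591%.
VaR = 1.282 × 4.591% = 5.886%; on $300,000 that is $17,658.

$17,700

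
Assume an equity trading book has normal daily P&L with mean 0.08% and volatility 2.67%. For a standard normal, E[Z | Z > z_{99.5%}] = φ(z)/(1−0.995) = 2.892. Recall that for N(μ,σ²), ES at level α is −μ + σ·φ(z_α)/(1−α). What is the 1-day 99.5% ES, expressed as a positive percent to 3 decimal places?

7.642%

ES = −(0.08%) + 2.67% × 2.892 = 7.642%.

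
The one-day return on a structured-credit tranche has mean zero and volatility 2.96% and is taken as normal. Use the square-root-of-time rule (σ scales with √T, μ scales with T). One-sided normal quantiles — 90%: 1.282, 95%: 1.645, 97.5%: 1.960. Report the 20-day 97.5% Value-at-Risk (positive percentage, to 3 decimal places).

25.946%

σ_{20d} = 2.96% × √20 = 13.238%.
VaR = 1.960 × 13.238% = 25.946%.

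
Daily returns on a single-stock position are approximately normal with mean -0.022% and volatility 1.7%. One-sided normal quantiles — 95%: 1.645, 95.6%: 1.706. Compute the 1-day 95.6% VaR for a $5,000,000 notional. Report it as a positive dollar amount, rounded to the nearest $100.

VaR = −μ + z·σ = −(-0.022%) + 1.706 × 1.7% = 2.922%.
On $5,000,000: 0.02922 × $5,000,000 = $146,100.

$146,100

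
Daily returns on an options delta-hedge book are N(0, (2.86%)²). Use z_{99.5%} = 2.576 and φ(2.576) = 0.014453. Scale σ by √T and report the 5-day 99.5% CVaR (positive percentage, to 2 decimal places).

σ_{5d} = 2.86% × √5 = 6.395%.
ES multiplier = φ(z)/(1−α) = 0.014453/0.005 = 2.891.
ES = 6.395% × 2.891 = 18.488%.

18.49%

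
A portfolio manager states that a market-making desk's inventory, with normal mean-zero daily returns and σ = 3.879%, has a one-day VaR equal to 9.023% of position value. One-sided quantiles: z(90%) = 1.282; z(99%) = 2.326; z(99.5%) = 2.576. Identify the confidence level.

99%

Implied z = VaR/σ = 9.023 / 3.879 = 2.326.
This matches z(99%) = 2.326.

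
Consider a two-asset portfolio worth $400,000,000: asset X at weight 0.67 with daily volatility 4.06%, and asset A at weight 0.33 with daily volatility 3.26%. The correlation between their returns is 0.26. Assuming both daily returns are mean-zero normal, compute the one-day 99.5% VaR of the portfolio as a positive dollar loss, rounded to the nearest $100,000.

$32,700,000

σ_p² = 0.67²·4.06² + 0.33²·3.26² + 2·0.26·0.67·0.33·4.06·3.26 = 10.0786 (%²).
σ_p = √10.0786 = 3.175%.
At 99.5%, z = 2.576.
VaR = 2.576 × 3.175% = 8.179%; on $400,000,000 that is $32,716,000.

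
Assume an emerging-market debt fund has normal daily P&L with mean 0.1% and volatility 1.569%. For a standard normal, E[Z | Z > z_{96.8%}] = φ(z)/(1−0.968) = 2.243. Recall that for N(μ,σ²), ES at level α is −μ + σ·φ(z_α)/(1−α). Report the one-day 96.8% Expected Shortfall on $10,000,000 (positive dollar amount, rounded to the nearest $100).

ES = −(0.1%) + 1.569% × 2.243 = 3.419%.
On $10,000,000: 0.03419 × $10,000,000 = $341,900.

$341,900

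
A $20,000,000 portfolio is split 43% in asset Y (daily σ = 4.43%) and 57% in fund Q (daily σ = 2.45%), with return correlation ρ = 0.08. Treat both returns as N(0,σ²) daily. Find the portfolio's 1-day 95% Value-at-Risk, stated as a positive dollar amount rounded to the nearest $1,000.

σ_p² = 0.43²·4.43² + 0.57²·2.45² + 2·0.08·0.43·0.57·4.43·2.45 = 6.0045 (%²).
σ_p = √6.0045 = 2.450%.
At 95%, z = 1.645.
VaR = 1.645 × 2.450% = 4.030%; on $20,000,000 that is $806,000.

$806,000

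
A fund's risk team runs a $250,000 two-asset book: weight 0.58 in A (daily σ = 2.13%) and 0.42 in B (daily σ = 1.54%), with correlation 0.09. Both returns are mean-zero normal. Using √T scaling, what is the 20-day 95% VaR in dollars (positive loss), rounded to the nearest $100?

$26,600

σ_p = √(0.58²·2.13² + 0.42²·1.54² + 2·0.09·0.58·0.42·2.13·1.54) = 1.445%.
σ_{20d} = 1.445% × √20 = 6.462%.
z(95%) = 1.645.
VaR = 1.645 × 6.462% = 10.630%; on $250,000 that is $26,575.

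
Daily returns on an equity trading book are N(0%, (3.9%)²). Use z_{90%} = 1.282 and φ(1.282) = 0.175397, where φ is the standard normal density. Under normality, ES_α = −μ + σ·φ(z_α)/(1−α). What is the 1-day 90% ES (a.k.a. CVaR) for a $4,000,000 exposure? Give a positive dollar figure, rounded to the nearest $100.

Tail multiplier: φ(z)/(1−α) = 0.175397 / 0.1 = 1.754.
ES = 3.9% × 1.754 = 6.841%.
On $4,000,000: 0.06841 × $4,000,000 = $273,640.

$273,600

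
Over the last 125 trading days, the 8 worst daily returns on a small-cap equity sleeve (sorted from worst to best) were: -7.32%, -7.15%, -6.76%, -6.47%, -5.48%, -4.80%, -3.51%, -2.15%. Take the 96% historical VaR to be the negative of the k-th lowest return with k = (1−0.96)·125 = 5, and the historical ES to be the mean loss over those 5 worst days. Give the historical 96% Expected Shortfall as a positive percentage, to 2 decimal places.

The 5 worst returns sum to -33.18%.
ES = −(-33.18%) / 5 = 6.636% ≈ 6.64%.

6.64%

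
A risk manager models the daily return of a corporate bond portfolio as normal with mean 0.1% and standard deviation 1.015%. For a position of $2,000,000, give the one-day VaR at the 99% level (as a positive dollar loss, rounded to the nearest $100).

At 99% one-sided, z = 2.326.
VaR = −μ + z·σ = −(0.1%) + 2.326 × 1.015% = 2.261%.
On $2,000,000: 0.02261 × $2,000,000 = $45,220.

$45,200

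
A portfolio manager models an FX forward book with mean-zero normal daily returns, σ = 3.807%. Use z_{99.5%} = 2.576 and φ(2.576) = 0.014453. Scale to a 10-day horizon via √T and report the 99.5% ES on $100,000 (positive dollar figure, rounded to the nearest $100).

$34,800

σ_{10d} = 3.807% × √10 = 12.039%.
ES multiplier = φ(z)/(1−α) = 0.014453/0.005 = 2.891.
ES = 12.039% × 2.891 = 34.805%; on $100,000: $34,805.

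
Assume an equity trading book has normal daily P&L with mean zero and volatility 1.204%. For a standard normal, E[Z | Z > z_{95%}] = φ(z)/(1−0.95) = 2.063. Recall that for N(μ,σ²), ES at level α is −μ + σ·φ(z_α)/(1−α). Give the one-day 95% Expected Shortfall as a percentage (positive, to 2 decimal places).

2.48%

ES = 1.204% × 2.063 = 2.484%.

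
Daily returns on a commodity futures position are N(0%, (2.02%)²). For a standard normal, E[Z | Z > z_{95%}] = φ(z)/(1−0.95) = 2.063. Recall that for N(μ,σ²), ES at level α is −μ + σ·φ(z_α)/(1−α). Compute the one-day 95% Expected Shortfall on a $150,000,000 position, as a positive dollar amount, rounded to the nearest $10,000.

ES = 2.02% × 2.063 = 4.167%.
On $150,000,000: 0.04167 × $150,000,000 = $6,250,500.

$6,250,000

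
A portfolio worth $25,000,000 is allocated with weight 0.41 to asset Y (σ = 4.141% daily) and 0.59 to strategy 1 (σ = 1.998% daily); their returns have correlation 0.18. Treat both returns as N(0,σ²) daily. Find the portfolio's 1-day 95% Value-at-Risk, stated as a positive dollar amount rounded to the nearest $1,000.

$919,000

σ_p² = 0.41²·4.141² + 0.59²·1.998² + 2·0.18·0.41·0.59·4.141·1.998 = 4.9927 (%²).
σ_p = √4.9927 = 2.234%.
At 95%, z = 1.645.
VaR = 1.645 × 2.234% = 3.675%; on $25,000,000 that is $918,750.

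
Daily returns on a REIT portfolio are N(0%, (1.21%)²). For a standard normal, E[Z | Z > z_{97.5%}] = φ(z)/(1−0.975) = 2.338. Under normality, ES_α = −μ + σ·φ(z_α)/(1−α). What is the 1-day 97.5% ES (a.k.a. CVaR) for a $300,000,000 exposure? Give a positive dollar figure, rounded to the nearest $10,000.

$8,490,000

ES = 1.21% × 2.338 = 2.829%.
On $300,000,000: 0.02829 × $300,000,000 = $8,487,000.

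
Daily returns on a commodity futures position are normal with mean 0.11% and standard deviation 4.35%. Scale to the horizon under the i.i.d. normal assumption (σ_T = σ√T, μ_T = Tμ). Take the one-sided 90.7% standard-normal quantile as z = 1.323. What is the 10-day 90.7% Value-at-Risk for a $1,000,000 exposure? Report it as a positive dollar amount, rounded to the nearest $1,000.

$171,000

σ_{10d} = 4.35% × √10 = 13.756%; μ_{10d} = 10 × 0.11% = 1.100%.
VaR = −(1.100%) + 1.323 × 13.756% = 17.099%.
On $1,000,000: 0.17099 × $1,000,000 = $170,990.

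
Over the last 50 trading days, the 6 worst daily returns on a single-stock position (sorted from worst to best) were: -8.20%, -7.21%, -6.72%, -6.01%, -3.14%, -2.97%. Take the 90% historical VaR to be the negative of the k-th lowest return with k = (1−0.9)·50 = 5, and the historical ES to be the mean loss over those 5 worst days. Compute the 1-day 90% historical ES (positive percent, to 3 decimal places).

6.256%

The 5 worst returns sum to -31.28%.
ES = −(-31.28%) / 5 = 6.256%.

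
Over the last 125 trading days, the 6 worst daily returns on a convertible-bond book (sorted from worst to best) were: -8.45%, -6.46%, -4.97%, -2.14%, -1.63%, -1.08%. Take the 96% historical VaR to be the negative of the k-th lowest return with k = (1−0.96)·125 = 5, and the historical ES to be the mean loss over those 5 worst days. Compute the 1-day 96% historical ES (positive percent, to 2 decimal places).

The 5 worst returns sum to -23.65%.
ES = −(-23.65%) / 5 = 4.73%.

4.73%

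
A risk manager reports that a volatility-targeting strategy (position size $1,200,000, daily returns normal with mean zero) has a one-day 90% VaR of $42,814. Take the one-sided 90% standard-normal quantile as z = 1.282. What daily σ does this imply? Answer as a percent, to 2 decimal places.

2.78%

VaR as a fraction: $42,814 / $1,200,000 = 3.568%.
σ = VaR / z = 3.568% / 1.282 = 2.783%.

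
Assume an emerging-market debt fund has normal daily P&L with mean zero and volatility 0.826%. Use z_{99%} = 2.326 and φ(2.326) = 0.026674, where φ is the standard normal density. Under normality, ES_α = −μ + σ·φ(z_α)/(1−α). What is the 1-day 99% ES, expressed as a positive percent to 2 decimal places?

Tail multiplier: φ(z)/(1−α) = 0.026674 / 0.01 = 2.667.
ES = 0.826% × 2.667 = 2.203%.

2.20%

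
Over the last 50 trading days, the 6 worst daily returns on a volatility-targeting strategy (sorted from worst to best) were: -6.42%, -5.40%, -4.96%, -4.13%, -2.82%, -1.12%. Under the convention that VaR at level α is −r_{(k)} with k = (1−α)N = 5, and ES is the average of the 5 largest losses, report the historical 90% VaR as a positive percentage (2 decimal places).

k = 5; the 5th lowest return is -2.82%, so VaR = 2.82%.

2.82%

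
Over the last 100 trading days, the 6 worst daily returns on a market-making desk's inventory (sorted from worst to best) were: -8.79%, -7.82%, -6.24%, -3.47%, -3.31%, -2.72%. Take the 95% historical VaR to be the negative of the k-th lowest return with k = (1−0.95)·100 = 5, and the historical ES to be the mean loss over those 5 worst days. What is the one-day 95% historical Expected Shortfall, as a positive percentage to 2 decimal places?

5.93%

The 5 worst returns sum to -29.63%.
ES = −(-29.63%) / 5 = 5.926% ≈ 5.93%.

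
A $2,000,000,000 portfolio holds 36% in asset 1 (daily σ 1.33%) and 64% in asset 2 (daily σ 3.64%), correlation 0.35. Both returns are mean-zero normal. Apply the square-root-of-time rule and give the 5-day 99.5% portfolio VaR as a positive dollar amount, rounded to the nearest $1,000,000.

$292,000,000

σ_p = √(0.36²·1.33² + 0.64²·3.64² + 2·0.35·0.36·0.64·1.33·3.64) = 2.537%.
σ_{5d} = 2.537% × √5 = 5.673%.
z(99.5%) = 2.576.
VaR = 2.576 × 5.673% = 14.614%; on $2,000,000,000 that is $292,280,000.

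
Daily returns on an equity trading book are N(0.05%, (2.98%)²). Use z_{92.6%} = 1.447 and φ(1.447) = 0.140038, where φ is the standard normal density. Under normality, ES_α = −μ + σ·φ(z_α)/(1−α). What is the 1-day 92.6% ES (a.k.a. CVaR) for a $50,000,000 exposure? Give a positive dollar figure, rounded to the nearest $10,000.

$2,790,000

Tail multiplier: φ(z)/(1−α) = 0.140038 / 0.074 = 1.892.
ES = −(0.05%) + 2.98% × 1.892 = 5.588%.
On $50,000,000: 0.05588 × $50,000,000 = $2,794,000.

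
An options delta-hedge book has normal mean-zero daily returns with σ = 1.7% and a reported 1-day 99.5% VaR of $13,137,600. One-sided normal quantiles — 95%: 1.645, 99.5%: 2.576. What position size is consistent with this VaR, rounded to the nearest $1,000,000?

VaR as a fraction of value: z·σ = 2.576 × 1.7% = 4.3792%.
Position = $13,137,600 / 0.043792 = $300,000,000.

$300,000,000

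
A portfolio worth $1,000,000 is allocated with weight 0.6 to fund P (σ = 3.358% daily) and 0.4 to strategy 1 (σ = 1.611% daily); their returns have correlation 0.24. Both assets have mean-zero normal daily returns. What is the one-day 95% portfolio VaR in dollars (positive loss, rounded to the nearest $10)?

σ_p² = 0.6²·3.358² + 0.4²·1.611² + 2·0.24·0.6·0.4·3.358·1.611 = 5.0979 (%²).
σ_p = √5.0979 = 2.258%.
At 95%, z = 1.645.
VaR = 1.645 × 2.258% = 3.714%; on $1,000,000 that is $37,140.

$37,140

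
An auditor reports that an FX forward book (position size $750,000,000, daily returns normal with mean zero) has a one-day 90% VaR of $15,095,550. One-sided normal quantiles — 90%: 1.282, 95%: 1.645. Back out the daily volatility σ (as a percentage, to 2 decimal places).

VaR as a fraction: $15,095,550 / $750,000,000 = 2.013%.
σ = VaR / z = 2.013% / 1.282 = 1.570%.

1.57%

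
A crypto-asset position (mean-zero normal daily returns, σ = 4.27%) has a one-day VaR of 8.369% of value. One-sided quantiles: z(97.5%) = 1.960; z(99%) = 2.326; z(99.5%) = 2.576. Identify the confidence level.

97.5%

Implied z = VaR/σ = 8.369 / 4.27 = 1.960.
This matches z(97.5%) = 1.960.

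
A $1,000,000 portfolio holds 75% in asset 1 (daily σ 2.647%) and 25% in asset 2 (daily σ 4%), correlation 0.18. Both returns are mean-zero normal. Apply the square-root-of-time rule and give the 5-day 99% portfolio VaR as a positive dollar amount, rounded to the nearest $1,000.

$124,000

σ_p = √(0.75²·2.647² + 0.25²·4² + 2·0.18·0.75·0.25·2.647·4) = 2.378%.
σ_{5d} = 2.378% × √5 = 5.317%.
z(99%) = 2.326.
VaR = 2.326 × 5.317% = 12.367%; on $1,000,000 that is $123,670.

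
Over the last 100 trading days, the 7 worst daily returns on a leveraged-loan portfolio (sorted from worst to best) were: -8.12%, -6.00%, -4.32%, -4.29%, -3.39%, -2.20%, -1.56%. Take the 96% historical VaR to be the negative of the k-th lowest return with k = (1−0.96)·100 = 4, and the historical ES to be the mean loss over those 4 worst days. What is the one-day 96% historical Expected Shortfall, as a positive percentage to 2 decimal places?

5.68%

The 4 worst returns sum to -22.73%.
ES = −(-22.73%) / 4 = 5.6825% ≈ 5.68%.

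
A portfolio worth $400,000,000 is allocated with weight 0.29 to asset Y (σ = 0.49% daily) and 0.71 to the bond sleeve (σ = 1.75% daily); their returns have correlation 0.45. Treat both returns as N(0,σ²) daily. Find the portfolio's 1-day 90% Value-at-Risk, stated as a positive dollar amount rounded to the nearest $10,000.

σ_p² = 0.29²·0.49² + 0.71²·1.75² + 2·0.45·0.29·0.71·0.49·1.75 = 1.7229 (%²).
σ_p = √1.7229 = 1.313%.
At 90%, z = 1.282.
VaR = 1.282 × 1.313% = 1.683%; on $400,000,000 that is $6,732,000.

$6,730,000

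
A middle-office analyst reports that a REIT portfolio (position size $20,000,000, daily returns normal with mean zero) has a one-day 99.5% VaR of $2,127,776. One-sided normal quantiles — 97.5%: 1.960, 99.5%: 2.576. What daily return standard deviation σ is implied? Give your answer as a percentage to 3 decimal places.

VaR as a fraction: $2,127,776 / $20,000,000 = 10.639%.
σ = VaR / z = 10.639% / 2.576 = 4.130%.

4.130%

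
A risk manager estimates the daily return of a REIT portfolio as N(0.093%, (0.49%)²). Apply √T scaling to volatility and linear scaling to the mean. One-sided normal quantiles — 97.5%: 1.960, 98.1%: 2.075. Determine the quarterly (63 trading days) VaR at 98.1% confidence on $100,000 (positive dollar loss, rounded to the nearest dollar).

$2,211

σ_{63d} = 0.49% × √63 = 3.889%; μ_{63d} = 63 × 0.093% = 5.859%.
VaR = −(5.859%) + 2.075 × 3.889% = 2.211%.
On $100,000: 0.02211 × $100,000 = $2,211.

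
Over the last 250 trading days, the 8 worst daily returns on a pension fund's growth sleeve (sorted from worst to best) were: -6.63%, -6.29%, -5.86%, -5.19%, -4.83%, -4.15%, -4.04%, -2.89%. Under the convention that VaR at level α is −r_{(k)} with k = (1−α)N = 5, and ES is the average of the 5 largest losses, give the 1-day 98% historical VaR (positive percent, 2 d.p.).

4.83%

k = 5; the 5th lowest return is -4.83%, so VaR = 4.83%.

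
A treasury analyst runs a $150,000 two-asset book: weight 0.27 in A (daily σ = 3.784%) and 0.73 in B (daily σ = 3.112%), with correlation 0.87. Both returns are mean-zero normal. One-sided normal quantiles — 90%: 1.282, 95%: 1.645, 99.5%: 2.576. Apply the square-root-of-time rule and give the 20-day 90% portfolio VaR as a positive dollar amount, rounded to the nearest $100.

$27,500

σ_p = √(0.27²·3.784² + 0.73²·3.112² + 2·0.87·0.27·0.73·3.784·3.112) = 3.201%.
σ_{20d} = 3.201% × √20 = 14.315%.
VaR = 1.282 × 14.315% = 18.352%; on $150,000 that is $27,528.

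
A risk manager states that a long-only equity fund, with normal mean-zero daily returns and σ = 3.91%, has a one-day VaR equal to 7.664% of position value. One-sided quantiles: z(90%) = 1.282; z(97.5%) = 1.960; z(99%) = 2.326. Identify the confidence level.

Implied z = VaR/σ = 7.664 / 3.91 = 1.960.
This matches z(97.5%) = 1.960.

97.5%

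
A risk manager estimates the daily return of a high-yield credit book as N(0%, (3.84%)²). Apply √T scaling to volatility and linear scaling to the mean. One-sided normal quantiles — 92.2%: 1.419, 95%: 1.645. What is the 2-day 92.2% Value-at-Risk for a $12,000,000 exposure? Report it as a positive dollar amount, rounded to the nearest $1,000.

$925,000

σ_{2d} = 3.84% × √2 = 5.431%.
VaR = 1.419 × 5.431% = 7.707%.
On $12,000,000: 0.07707 × $12,000,000 = $924,840.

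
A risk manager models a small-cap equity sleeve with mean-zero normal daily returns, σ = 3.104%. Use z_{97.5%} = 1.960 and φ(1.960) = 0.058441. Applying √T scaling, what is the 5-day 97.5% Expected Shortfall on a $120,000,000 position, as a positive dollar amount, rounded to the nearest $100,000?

σ_{5d} = 3.104% × √5 = 6.941%.
ES multiplier = φ(z)/(1−α) = 0.058441/0.025 = 2.338.
ES = 6.941% × 2.338 = 16.228%; on $120,000,000: $19,473,600.

$19,500,000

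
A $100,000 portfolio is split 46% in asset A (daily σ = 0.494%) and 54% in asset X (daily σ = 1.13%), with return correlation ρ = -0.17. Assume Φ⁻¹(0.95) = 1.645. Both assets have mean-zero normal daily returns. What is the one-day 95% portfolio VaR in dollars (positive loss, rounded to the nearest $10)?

σ_p² = 0.46²·0.494² + 0.54²·1.13² + 2·-0.17·0.46·0.54·0.494·1.13 = 0.3768 (%²).
σ_p = √0.3768 = 0.614%.
VaR = 1.645 × 0.614% = 1.010%; on $100,000 that is $1,010.

$1,010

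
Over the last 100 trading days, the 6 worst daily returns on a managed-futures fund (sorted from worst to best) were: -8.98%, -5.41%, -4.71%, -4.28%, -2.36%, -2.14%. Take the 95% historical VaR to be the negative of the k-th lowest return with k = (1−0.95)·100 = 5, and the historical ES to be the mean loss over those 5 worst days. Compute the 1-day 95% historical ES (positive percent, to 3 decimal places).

5.148%

The 5 worst returns sum to -25.74%.
ES = −(-25.74%) / 5 = 5.148%.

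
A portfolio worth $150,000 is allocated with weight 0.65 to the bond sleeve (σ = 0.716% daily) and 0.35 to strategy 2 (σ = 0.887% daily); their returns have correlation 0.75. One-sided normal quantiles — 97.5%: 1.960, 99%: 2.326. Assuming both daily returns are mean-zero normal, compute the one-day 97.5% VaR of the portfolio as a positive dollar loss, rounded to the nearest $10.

$2,140

σ_p² = 0.65²·0.716² + 0.35²·0.887² + 2·0.75·0.65·0.35·0.716·0.887 = 0.5297 (%²).
σ_p = √0.5297 = 0.728%.
VaR = 1.960 × 0.728% = 1.427%; on $150,000 that is $2,140.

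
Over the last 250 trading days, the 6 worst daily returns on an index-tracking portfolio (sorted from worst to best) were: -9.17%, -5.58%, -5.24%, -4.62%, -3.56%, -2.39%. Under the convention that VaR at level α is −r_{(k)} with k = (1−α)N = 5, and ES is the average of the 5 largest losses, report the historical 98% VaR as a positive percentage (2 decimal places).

k = 5; the 5th lowest return is -3.56%, so VaR = 3.56%.

3.56%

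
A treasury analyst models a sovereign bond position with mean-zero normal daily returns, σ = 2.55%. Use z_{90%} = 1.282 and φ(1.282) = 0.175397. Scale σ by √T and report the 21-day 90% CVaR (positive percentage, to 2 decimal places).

σ_{21d} = 2.55% × √21 = 11.686%.
ES multiplier = φ(z)/(1−α) = 0.175397/0.1 = 1.754.
ES = 11.686% × 1.754 = 20.497%.

20.50%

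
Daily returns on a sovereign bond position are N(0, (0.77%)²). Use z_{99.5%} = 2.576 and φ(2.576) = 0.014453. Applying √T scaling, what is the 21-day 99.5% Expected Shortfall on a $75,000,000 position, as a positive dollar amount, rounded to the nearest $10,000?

$7,650,000

σ_{21d} = 0.77% × √21 = 3.529%.
ES multiplier = φ(z)/(1−α) = 0.014453/0.005 = 2.891.
ES = 3.529% × 2.891 = 10.202%; on $75,000,000: $7,651,500.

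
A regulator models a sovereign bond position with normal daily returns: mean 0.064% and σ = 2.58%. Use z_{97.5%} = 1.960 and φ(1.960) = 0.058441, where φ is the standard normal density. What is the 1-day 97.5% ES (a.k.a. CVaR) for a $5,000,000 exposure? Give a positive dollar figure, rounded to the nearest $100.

Tail multiplier: φ(z)/(1−α) = 0.058441 / 0.025 = 2.338.
ES = −(0.064%) + 2.58% × 2.338 = 5.968%.
On $5,000,000: 0.05968 × $5,000,000 = $298,400.

$298,400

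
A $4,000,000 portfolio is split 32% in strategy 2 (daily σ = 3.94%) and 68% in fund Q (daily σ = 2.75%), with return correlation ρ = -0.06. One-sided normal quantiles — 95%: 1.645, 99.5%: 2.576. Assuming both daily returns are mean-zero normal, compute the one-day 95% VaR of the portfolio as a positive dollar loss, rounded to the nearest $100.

σ_p² = 0.32²·3.94² + 0.68²·2.75² + 2·-0.06·0.32·0.68·3.94·2.75 = 4.8036 (%²).
σ_p = √4.8036 = 2.192%.
VaR = 1.645 × 2.192% = 3.606%; on $4,000,000 that is $144,240.

$144,200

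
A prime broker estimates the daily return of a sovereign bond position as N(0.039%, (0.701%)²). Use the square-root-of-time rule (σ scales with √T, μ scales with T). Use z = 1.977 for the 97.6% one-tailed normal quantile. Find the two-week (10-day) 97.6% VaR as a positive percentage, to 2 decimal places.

3.99%

σ_{10d} = 0.701% × √10 = 2.217%; μ_{10d} = 10 × 0.039% = 0.390%.
VaR = −(0.390%) + 1.977 × 2.217% = 3.993%.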